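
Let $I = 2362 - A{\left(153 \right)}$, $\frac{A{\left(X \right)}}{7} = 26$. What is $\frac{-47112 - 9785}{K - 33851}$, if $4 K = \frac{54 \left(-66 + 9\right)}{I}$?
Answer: $\frac{248070920}{147591899} \approx 1.6808$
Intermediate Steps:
$A{\left(X \right)} = 182$ ($A{\left(X \right)} = 7 \cdot 26 = 182$)
$I = 2180$ ($I = 2362 - 182 = 2180$)
$K = - \frac{1539}{4360}$ ($K = \frac{54 \left(-66 + 9\right) \frac{1}{2180}}{4} = \frac{54 \left(-57\right) \frac{1}{2180}}{4} = \frac{\left(-3078\right) \frac{1}{2180}}{4} = \frac{1}{4} \left(- \frac{1539}{1090}\right) = - \frac{1539}{4360} \approx -0.35298$)
$\frac{-47112 - 9785}{K - 33851} = \frac{-47112 - 9785}{- \frac{1539}{4360} - 33851} = - \frac{56897}{- \frac{147591899}{4360}} = \left(-56897\right) \left(- \frac{4360}{147591899}\right) = \frac{248070920}{147591899}$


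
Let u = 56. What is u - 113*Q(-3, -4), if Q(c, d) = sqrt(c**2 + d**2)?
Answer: -509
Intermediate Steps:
u - 113*Q(-3, -4) = 56 - 113*sqrt((-3)**2 + (-4)**2) = 56 - 113*sqrt(9 + 16) = 56 - 113*sqrt(25) = 56 - 113*5 = 56 - 565 = -509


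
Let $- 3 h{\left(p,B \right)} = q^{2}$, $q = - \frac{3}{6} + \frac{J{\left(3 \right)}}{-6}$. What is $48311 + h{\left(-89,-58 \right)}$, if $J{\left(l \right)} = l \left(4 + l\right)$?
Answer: $\frac{144917}{3} \approx 48306.0$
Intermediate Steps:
$q = -4$ ($q = - \frac{3}{6} + \frac{3 \left(4 + 3\right)}{-6} = \left(-3\right) \frac{1}{6} + 3 \cdot 7 \left(- \frac{1}{6}\right) = - \frac{1}{2} + 21 \left(- \frac{1}{6}\right) = - \frac{1}{2} - \frac{7}{2} = -4$)
$h{\left(p,B \right)} = - \frac{16}{3}$ ($h{\left(p,B \right)} = - \frac{\left(-4\right)^{2}}{3} = \left(- \frac{1}{3}\right) 16 = - \frac{16}{3}$)
$48311 + h{\left(-89,-58 \right)} = 48311 - \frac{16}{3} = \frac{144917}{3}$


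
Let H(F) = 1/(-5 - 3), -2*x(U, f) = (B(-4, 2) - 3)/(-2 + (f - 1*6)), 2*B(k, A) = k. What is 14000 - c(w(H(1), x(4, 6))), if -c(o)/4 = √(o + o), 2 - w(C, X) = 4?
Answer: 14000 + 8*I ≈ 14000.0 + 8.0*I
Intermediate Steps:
B(k, A) = k/2
x(U, f) = 5/(2*(-8 + f)) (x(U, f) = -((½)*(-4) - 3)/(2*(-2 + (f - 1*6))) = -(-2 - 3)/(2*(-2 + (f - 6))) = -(-5)/(2*(-2 + (-6 + f))) = -(-5)/(2*(-8 + f)) = 5/(2*(-8 + f)))
H(F) = -⅛ (H(F) = 1/(-8) = -⅛)
w(C, X) = -2 (w(C, X) = 2 - 1*4 = 2 - 4 = -2)
c(o) = -4*√2*√o (c(o) = -4*√(o + o) = -4*√2*√o)
14000 - c(w(H(1), x(4, 6))) = 14000 - (-4)*√2*√(-2) = 14000 - (-4)*√2*I*√2 = 14000 - (-8)*I = 14000 + 8*I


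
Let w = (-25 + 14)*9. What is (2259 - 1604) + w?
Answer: 556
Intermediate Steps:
w = -99 (w = -11*9 = -99)
(2259 - 1604) + w = (2259 - 1604) - 99 = 655 - 99 = 556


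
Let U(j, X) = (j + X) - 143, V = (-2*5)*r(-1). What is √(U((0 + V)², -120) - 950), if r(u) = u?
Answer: I*√1113 ≈ 33.362*I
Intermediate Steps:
V = 10 (V = -2*5*(-1) = -10*(-1) = 10)
U(j, X) = -143 + X + j (U(j, X) = (X + j) - 143 = -143 + X + j)
√(U((0 + V)², -120) - 950) = √((-143 - 120 + (0 + 10)²) - 950) = √((-143 - 120 + 10²) - 950) = √((-143 - 120 + 100) - 950) = √(-163 - 950) = √(-1113) = I*√1113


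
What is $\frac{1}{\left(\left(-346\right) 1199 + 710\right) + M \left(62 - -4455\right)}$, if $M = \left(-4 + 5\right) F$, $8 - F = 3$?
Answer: $- \frac{1}{391559} \approx -2.5539 \cdot 10^{-6}$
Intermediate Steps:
$F = 5$ ($F = 8 - 3 = 5$)
$M = 5$ ($M = \left(-4 + 5\right) 5 = 1 \cdot 5 = 5$)
$\frac{1}{\left(\left(-346\right) 1199 + 710\right) + M \left(62 - -4455\right)} = \frac{1}{\left(\left(-346\right) 1199 + 710\right) + 5 \left(62 - -4455\right)} = \frac{1}{\left(-414854 + 710\right) + 5 \left(62 + 4455\right)} = \frac{1}{-414144 + 5 \cdot 4517} = \frac{1}{-414144 + 22585} = \frac{1}{-391559} = - \frac{1}{391559}$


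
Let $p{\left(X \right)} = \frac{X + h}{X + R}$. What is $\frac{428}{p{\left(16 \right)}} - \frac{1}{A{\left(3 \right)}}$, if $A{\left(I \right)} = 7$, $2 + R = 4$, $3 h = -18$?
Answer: $\frac{26959}{35} \approx 770.26$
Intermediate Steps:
$h = -6$ ($h = \frac{1}{3} \left(-18\right) = -6$)
$R = 2$ ($R = -2 + 4 = 2$)
$p{\left(X \right)} = \frac{-6 + X}{2 + X}$ ($p{\left(X \right)} = \frac{X - 6}{X + 2} = \frac{-6 + X}{2 + X}$)
$\frac{428}{p{\left(16 \right)}} - \frac{1}{A{\left(3 \right)}} = \frac{428}{\frac{1}{2 + 16} \left(-6 + 16\right)} - \frac{1}{7} = \frac{428}{\frac{1}{18} \cdot 10} - \frac{1}{7} = \frac{428}{\frac{5}{9}} - \frac{1}{7} = 428 \cdot \frac{9}{5} - \frac{1}{7} = \frac{3852}{5} - \frac{1}{7} = \frac{26959}{35}$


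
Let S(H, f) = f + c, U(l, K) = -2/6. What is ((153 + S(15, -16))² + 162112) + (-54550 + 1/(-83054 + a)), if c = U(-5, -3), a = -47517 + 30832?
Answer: 113319262753/897651 ≈ 1.2624e+5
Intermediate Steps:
a = -16685
U(l, K) = -⅓ (U(l, K) = -2*⅙ = -⅓)
c = -⅓ ≈ -0.33333
S(H, f) = -⅓ + f (S(H, f) = f - ⅓ = -⅓ + f)
((153 + S(15, -16))² + 162112) + (-54550 + 1/(-83054 + a)) = ((153 + (-⅓ - 16))² + 162112) + (-54550 + 1/(-83054 - 16685)) = ((153 - 49/3)² + 162112) + (-54550 + 1/(-99739)) = ((410/3)² + 162112) + (-54550 - 1/99739) = (168100/9 + 162112) - 5440762451/99739 = 1627108/9 - 5440762451/99739 = 113319262753/897651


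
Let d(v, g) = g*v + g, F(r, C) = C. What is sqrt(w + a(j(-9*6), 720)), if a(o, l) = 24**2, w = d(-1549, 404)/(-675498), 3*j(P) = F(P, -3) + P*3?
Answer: 2*sqrt(1828123879830)/112583 ≈ 24.019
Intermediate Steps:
d(v, g) = g + g*v
j(P) = -1 + P (j(P) = (-3 + P*3)/3 = (-3 + 3*P)/3 = -1 + P)
w = 104232/112583 (w = (404*(1 - 1549))/(-675498) = (404*(-1548))*(-1/675498) = -625392*(-1/675498) = 104232/112583 ≈ 0.92582)
a(o, l) = 576
sqrt(w + a(j(-9*6), 720)) = sqrt(104232/112583 + 576) = sqrt(64952040/112583) = 2*sqrt(1828123879830)/112583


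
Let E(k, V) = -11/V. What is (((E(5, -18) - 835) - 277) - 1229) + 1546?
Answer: -14299/18 ≈ -794.39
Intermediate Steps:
(((E(5, -18) - 835) - 277) - 1229) + 1546 = (((-11/(-18) - 835) - 277) - 1229) + 1546 = (((-11*(-1/18) - 835) - 277) - 1229) + 1546 = (((11/18 - 835) - 277) - 1229) + 1546 = ((-15019/18 - 277) - 1229) + 1546 = (-20005/18 - 1229) + 1546 = -42127/18 + 1546 = -14299/18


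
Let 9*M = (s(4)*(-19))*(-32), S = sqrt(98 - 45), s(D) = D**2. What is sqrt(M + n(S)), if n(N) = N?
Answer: sqrt(9728 + 9*sqrt(53))/3 ≈ 32.987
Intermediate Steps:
S = sqrt(53) ≈ 7.2801
M = 9728/9 (M = ((4**2*(-19))*(-32))/9 = ((16*(-19))*(-32))/9 = (-304*(-32))/9 = (1/9)*9728 = 9728/9 ≈ 1080.9)
sqrt(M + n(S)) = sqrt(9728/9 + sqrt(53))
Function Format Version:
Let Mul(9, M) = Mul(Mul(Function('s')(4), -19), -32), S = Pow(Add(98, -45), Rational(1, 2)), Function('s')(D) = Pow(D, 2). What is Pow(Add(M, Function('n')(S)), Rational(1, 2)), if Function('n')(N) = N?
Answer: Mul(Rational(1, 3), Pow(Add(9728, Mul(9, Pow(53, Rational(1, 2)))), Rational(1, 2))) ≈ 32.987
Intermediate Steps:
S = Pow(53, Rational(1, 2)) ≈ 7.2801
M = Rational(9728, 9) (M = Mul(Rational(1, 9), Mul(Mul(Pow(4, 2), -19), -32)) = Mul(Rational(1, 9), Mul(Mul(16, -19), -32)) = Mul(Rational(1, 9), Mul(-304, -32)) = Mul(Rational(1, 9), 9728) = Rational(9728, 9) ≈ 1080.9)
Pow(Add(M, Function('n')(S)), Rational(1, 2)) = Pow(Add(Rational(9728, 9), Pow(53, Rational(1, 2))), Rational(1, 2))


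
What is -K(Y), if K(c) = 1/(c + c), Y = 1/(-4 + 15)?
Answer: -11/2 ≈ -5.5000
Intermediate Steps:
Y = 1/11 ≈ 0.090909
K(c) = 1/(2*c)
-K(Y) = -1/(2*1/11) = -11/2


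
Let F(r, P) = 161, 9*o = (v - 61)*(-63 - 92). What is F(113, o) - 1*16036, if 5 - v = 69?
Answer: -15875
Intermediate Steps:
v = -64 (v = 5 - 1*69 = 5 - 69 = -64)
o = 19375/9 (o = ((-64 - 61)*(-63 - 92))/9 = (-125*(-155))/9 = (⅑)*19375 = 19375/9 ≈ 2152.8)
F(113, o) - 1*16036 = 161 - 1*16036 = 161 - 16036 = -15875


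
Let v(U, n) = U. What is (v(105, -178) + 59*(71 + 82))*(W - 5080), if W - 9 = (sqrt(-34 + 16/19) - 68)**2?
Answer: -83311236/19 - 3725856*I*sqrt(1330)/19 ≈ -4.3848e+6 - 7.1515e+6*I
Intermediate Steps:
W = 9 + (-68 + 3*I*sqrt(1330)/19)**2 (W = 9 + (sqrt(-34 + 16/19) - 68)**2 = 9 + (sqrt(-630/19) - 68)**2 = 9 + (3*I*sqrt(1330)/19 - 68)**2 = 9 + (-68 + 3*I*sqrt(1330)/19)**2 ≈ 4599.8 - 783.13*I)
(v(105, -178) + 59*(71 + 82))*(W - 5080) = (105 + 59*(71 + 82))*((87397/19 - 408*I*sqrt(1330)/19) - 5080) = (105 + 59*153)*(-9123/19 - 408*I*sqrt(1330)/19) = (105 + 9027)*(-9123/19 - 408*I*sqrt(1330)/19) = 9132*(-9123/19 - 408*I*sqrt(1330)/19) = -83311236/19 - 3725856*I*sqrt(1330)/19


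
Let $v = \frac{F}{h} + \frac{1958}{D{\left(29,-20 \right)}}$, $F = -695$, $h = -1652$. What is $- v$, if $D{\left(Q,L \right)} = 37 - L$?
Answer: $- \frac{3274231}{94164} \approx -34.772$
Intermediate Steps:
$v = \frac{3274231}{94164}$ ($v = - \frac{695}{-1652} + \frac{1958}{37 - -20} = \left(-695\right) \left(- \frac{1}{1652}\right) + \frac{1958}{37 + 20} = \frac{695}{1652} + \frac{1958}{57} = \frac{3274231}{94164} \approx 34.772$)
$- v = \left(-1\right) \frac{3274231}{94164} = - \frac{3274231}{94164}$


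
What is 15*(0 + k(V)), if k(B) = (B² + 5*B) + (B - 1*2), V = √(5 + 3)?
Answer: 90 + 180*√2 ≈ 344.56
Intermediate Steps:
V = 2*√2 (V = √8 = 2*√2 ≈ 2.8284)
k(B) = -2 + B² + 6*B (k(B) = (B² + 5*B) + (B - 2) = (B² + 5*B) + (-2 + B) = -2 + B² + 6*B)
15*(0 + k(V)) = 15*(0 + (-2 + (2*√2)² + 6*(2*√2))) = 15*(0 + (-2 + 8 + 12*√2)) = 15*(0 + (6 + 12*√2)) = 15*(6 + 12*√2) = 90 + 180*√2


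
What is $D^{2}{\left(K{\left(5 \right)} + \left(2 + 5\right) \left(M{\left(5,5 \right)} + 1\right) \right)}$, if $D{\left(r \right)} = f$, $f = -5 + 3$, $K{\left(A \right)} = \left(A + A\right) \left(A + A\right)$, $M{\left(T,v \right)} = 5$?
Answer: $4$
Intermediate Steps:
$K{\left(A \right)} = 4 A^{2}$ ($K{\left(A \right)} = 2 A 2 A = 4 A^{2}$)
$f = -2$
$D{\left(r \right)} = -2$
$D^{2}{\left(K{\left(5 \right)} + \left(2 + 5\right) \left(M{\left(5,5 \right)} + 1\right) \right)} = \left(-2\right)^{2} = 4$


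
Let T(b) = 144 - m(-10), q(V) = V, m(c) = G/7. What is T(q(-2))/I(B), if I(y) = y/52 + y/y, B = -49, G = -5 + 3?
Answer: 52520/21 ≈ 2501.0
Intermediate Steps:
G = -2
m(c) = -2/7
I(y) = 1 + y/52 (I(y) = y*(1/52) + 1 = y/52 + 1 = 1 + y/52)
T(b) = 1010/7 (T(b) = 144 - 1*(-2/7) = 144 + 2/7 = 1010/7)
T(q(-2))/I(B) = 1010/(7*(1 + (1/52)*(-49))) = 1010/(7*(1 - 49/52)) = 1010/(7*(3/52)) = (1010/7)*(52/3) = 52520/21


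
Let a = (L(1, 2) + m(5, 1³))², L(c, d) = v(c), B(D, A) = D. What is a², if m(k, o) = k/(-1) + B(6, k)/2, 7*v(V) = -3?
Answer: 83521/2401 ≈ 34.786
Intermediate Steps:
v(V) = -3/7 (v(V) = (⅐)*(-3) = -3/7)
L(c, d) = -3/7
m(k, o) = 3 - k (m(k, o) = k/(-1) + 6/2 = k*(-1) + 6*(½) = -k + 3 = 3 - k)
a = 289/49 (a = (-3/7 + (3 - 1*5))² = (-3/7 + (3 - 5))² = (-3/7 - 2)² = (-17/7)² = 289/49 ≈ 5.8980)
a² = (289/49)² = 83521/2401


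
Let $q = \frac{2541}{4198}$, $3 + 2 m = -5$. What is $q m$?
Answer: $- \frac{5082}{2099} \approx -2.4212$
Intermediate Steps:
$m = -4$ ($m = - \frac{3}{2} + \frac{1}{2} \left(-5\right) = - \frac{3}{2} - \frac{5}{2} = -4$)
$q = \frac{2541}{4198}$ ($q = 2541 \cdot \frac{1}{4198} = \frac{2541}{4198} \approx 0.60529$)
$q m = \frac{2541}{4198} \left(-4\right) = - \frac{5082}{2099}$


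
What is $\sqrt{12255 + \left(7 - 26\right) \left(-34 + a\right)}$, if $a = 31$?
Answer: $18 \sqrt{38} \approx 110.96$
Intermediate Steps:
$\sqrt{12255 + \left(7 - 26\right) \left(-34 + a\right)} = \sqrt{12255 + \left(7 - 26\right) \left(-34 + 31\right)} = \sqrt{12255 + \left(7 - 26\right) \left(-3\right)} = \sqrt{12255 - -57} = \sqrt{12255 + 57} = \sqrt{12312} = 18 \sqrt{38}$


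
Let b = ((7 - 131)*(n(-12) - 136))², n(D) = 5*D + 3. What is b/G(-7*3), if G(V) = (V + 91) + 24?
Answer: 286370312/47 ≈ 6.0930e+6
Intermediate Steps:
G(V) = 115 + V (G(V) = (91 + V) + 24 = 115 + V)
n(D) = 3 + 5*D
b = 572740624 (b = ((7 - 131)*((3 + 5*(-12)) - 136))² = (-124*((3 - 60) - 136))² = (-124*(-57 - 136))² = (-124*(-193))² = 23932² = 572740624)
b/G(-7*3) = 572740624/(115 - 7*3) = 572740624/(115 - 21) = 572740624/94 = 572740624*(1/94) = 286370312/47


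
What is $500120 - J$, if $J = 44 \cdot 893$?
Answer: $460828$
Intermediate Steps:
$J = 39292$
$500120 - J = 500120 - 39292 = 460828$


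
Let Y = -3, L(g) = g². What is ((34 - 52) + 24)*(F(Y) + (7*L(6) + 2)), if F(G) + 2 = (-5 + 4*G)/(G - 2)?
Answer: 7662/5 ≈ 1532.4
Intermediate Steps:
F(G) = -2 + (-5 + 4*G)/(-2 + G) (F(G) = -2 + (-5 + 4*G)/(G - 2) = -2 + (-5 + 4*G)/(-2 + G))
((34 - 52) + 24)*(F(Y) + (7*L(6) + 2)) = ((34 - 52) + 24)*((-1 + 2*(-3))/(-2 - 3) + (7*6² + 2)) = (-18 + 24)*((-1 - 6)/(-5) + (7*36 + 2)) = 6*(-⅕*(-7) + (252 + 2)) = 6*(7/5 + 254) = 6*(1277/5) = 7662/5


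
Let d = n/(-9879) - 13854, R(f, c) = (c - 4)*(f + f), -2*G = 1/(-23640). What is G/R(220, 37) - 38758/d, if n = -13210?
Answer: 32857040364428707/11743575550819200 ≈ 2.7979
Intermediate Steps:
G = 1/47280 (G = -1/2/(-23640) = -1/2*(-1/23640) = 1/47280 ≈ 2.1151e-5)
R(f, c) = 2*f*(-4 + c) (R(f, c) = (-4 + c)*(2*f) = 2*f*(-4 + c))
d = -136850456/9879 (d = -13210/(-9879) - 13854 = -13210*(-1/9879) - 13854 = 13210/9879 - 13854 = -136850456/9879 ≈ -13853.)
G/R(220, 37) - 38758/d = 1/(47280*((2*220*(-4 + 37)))) - 38758/(-136850456/9879) = 1/(47280*((2*220*33))) - 38758*(-9879/136850456) = (1/47280)/14520 + 191445141/68425228 = (1/47280)*(1/14520) + 191445141/68425228 = 1/686505600 + 191445141/68425228 = 32857040364428707/11743575550819200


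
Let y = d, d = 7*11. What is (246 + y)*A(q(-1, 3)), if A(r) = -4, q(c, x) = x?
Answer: -1292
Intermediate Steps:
d = 77
y = 77
(246 + y)*A(q(-1, 3)) = (246 + 77)*(-4) = 323*(-4) = -1292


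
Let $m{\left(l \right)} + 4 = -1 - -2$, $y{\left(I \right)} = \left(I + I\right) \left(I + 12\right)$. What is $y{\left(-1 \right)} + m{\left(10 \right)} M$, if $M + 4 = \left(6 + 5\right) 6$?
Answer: $-208$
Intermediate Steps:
$y{\left(I \right)} = 2 I \left(12 + I\right)$
$m{\left(l \right)} = -3$ ($m{\left(l \right)} = -4 - -1 = -4 + \left(-1 + 2\right) = -4 + 1 = -3$)
$M = 62$ ($M = -4 + \left(6 + 5\right) 6 = -4 + 11 \cdot 6 = -4 + 66 = 62$)
$y{\left(-1 \right)} + m{\left(10 \right)} M = 2 \left(-1\right) \left(12 - 1\right) - 186 = 2 \left(-1\right) 11 - 186 = -22 - 186 = -208$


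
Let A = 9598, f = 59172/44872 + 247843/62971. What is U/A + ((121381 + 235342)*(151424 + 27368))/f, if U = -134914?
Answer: 216215074386831933122663/17813085496823 ≈ 1.2138e+10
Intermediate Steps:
f = 3711832777/706408678 (f = 59172*(1/44872) + 247843*(1/62971) = 14793/11218 + 247843/62971 = 3711832777/706408678 ≈ 5.2545)
U/A + ((121381 + 235342)*(151424 + 27368))/f = -134914/9598 + ((121381 + 235342)*(151424 + 27368))/(3711832777/706408678) = -134914*1/9598 + (356723*178792)*(706408678/3711832777) = -67457/4799 + 63779218616*(706408678/3711832777) = -67457/4799 + 45054193506401549648/3711832777 = 216215074386831933122663/17813085496823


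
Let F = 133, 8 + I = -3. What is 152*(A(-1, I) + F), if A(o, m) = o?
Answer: 20064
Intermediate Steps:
I = -11 (I = -8 - 3 = -11)
152*(A(-1, I) + F) = 152*(-1 + 133) = 152*132 = 20064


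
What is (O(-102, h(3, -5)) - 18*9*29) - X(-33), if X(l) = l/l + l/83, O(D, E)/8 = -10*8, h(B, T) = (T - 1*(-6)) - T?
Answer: -443104/83 ≈ -5338.6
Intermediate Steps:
h(B, T) = 6 (h(B, T) = (T + 6) - T = (6 + T) - T = 6)
O(D, E) = -640 (O(D, E) = 8*(-10*8) = 8*(-80) = -640)
X(l) = 1 + l/83 (X(l) = 1 + l*(1/83) = 1 + l/83)
(O(-102, h(3, -5)) - 18*9*29) - X(-33) = (-640 - 18*9*29) - (1 + (1/83)*(-33)) = (-640 - 162*29) - (1 - 33/83) = (-640 - 1*4698) - 1*50/83 = (-640 - 4698) - 50/83 = -5338 - 50/83 = -443104/83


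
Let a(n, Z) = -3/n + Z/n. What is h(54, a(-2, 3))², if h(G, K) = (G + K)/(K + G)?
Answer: 1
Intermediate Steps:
h(G, K) = 1 (h(G, K) = (G + K)/(G + K) = 1)
h(54, a(-2, 3))² = 1² = 1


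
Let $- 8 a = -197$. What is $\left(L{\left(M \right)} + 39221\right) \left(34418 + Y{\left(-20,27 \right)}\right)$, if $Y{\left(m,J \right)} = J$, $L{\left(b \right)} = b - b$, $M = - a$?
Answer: $1350967345$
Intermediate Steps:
$a = \frac{197}{8}$ ($a = \left(- \frac{1}{8}\right) \left(-197\right) = \frac{197}{8} \approx 24.625$)
$M = - \frac{197}{8}$ ($M = \left(-1\right) \frac{197}{8} = - \frac{197}{8} \approx -24.625$)
$L{\left(b \right)} = 0$
$\left(L{\left(M \right)} + 39221\right) \left(34418 + Y{\left(-20,27 \right)}\right) = \left(0 + 39221\right) \left(34418 + 27\right) = 39221 \cdot 34445 = 1350967345$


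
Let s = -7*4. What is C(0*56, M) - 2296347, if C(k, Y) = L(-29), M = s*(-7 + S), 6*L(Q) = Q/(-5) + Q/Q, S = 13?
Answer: -34445188/15 ≈ -2.2963e+6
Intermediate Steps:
s = -28
L(Q) = 1/6 - Q/30 (L(Q) = (Q/(-5) + Q/Q)/6 = (Q*(-1/5) + 1)/6 = (-Q/5 + 1)/6 = (1 - Q/5)/6 = 1/6 - Q/30)
M = -168 (M = -28*(-7 + 13) = -28*6 = -168)
C(k, Y) = 17/15 (C(k, Y) = 1/6 - 1/30*(-29) = 1/6 + 29/30 = 17/15)
C(0*56, M) - 2296347 = 17/15 - 2296347 = -34445188/15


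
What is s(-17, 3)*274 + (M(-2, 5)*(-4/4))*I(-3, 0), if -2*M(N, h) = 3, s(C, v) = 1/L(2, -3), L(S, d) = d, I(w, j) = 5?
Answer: -503/6 ≈ -83.833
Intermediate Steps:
s(C, v) = -1/3 (s(C, v) = 1/(-3) = -1/3)
M(N, h) = -3/2 (M(N, h) = -1/2*3 = -3/2)
s(-17, 3)*274 + (M(-2, 5)*(-4/4))*I(-3, 0) = -1/3*274 - (-6)/4*5 = -274/3 - (-6)/4*5 = -274/3 - 3/2*(-1)*5 = -274/3 + (3/2)*5 = -274/3 + 15/2 = -503/6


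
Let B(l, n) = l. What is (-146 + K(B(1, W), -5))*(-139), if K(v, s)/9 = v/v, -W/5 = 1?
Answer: 19043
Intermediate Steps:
W = -5 (W = -5*1 = -5)
K(v, s) = 9 (K(v, s) = 9*(v/v) = 9*1 = 9)
(-146 + K(B(1, W), -5))*(-139) = (-146 + 9)*(-139) = -137*(-139) = 19043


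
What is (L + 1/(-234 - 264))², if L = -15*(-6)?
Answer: 2008742761/248004 ≈ 8099.6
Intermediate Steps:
L = 90
(L + 1/(-234 - 264))² = (90 + 1/(-234 - 264))² = (90 + 1/(-498))² = (90 - 1/498)² = (44819/498)² = 2008742761/248004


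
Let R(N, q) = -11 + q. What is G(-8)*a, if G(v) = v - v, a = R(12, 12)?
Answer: 0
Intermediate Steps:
a = 1 (a = -11 + 12 = 1)
G(v) = 0
G(-8)*a = 0*1 = 0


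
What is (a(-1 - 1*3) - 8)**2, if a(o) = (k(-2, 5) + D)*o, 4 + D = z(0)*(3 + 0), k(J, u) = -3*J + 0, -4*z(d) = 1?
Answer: 169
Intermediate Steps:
z(d) = -1/4 (z(d) = -1/4*1 = -1/4)
k(J, u) = -3*J
D = -19/4 (D = -4 - (3 + 0)/4 = -4 - 1/4*3 = -4 - 3/4 = -19/4 ≈ -4.7500)
a(o) = 5*o/4 (a(o) = (-3*(-2) - 19/4)*o = (6 - 19/4)*o = 5*o/4)
(a(-1 - 1*3) - 8)**2 = (5*(-1 - 1*3)/4 - 8)**2 = (5*(-1 - 3)/4 - 8)**2 = ((5/4)*(-4) - 8)**2 = (-5 - 8)**2 = (-13)**2 = 169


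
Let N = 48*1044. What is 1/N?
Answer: 1/50112 ≈ 1.9955e-5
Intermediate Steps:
N = 50112
1/N = 1/50112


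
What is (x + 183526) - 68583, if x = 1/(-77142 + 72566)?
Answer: 525979167/4576 ≈ 1.1494e+5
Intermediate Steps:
x = -1/4576 (x = 1/(-4576) = -1/4576 ≈ -0.00021853)
(x + 183526) - 68583 = (-1/4576 + 183526) - 68583 = 839814975/4576 - 68583 = 525979167/4576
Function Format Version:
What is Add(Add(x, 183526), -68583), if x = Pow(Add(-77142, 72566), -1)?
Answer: Rational(525979167, 4576) ≈ 1.1494e+5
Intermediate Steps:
x = Rational(-1, 4576) (x = Pow(-4576, -1) = Rational(-1, 4576) ≈ -0.00021853)
Add(Add(x, 183526), -68583) = Add(Add(Rational(-1, 4576), 183526), -68583) = Add(Rational(839814975, 4576), -68583) = Rational(525979167, 4576)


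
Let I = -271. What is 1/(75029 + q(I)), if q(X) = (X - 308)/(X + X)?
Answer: 542/40666297 ≈ 1.3328e-5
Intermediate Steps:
q(X) = (-308 + X)/(2*X) (q(X) = (-308 + X)/((2*X)) = (-308 + X)*(1/(2*X)) = (-308 + X)/(2*X))
1/(75029 + q(I)) = 1/(75029 + (½)*(-308 - 271)/(-271)) = 1/(75029 + (½)*(-1/271)*(-579)) = 1/(75029 + 579/542) = 1/(40666297/542) = 542/40666297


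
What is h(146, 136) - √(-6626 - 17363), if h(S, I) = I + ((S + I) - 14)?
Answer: 404 - I*√23989 ≈ 404.0 - 154.88*I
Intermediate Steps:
h(S, I) = -14 + S + 2*I (h(S, I) = I + ((I + S) - 14) = I + (-14 + I + S) = -14 + S + 2*I)
h(146, 136) - √(-6626 - 17363) = (-14 + 146 + 2*136) - √(-6626 - 17363) = (-14 + 146 + 272) - √(-23989) = 404 - I*√23989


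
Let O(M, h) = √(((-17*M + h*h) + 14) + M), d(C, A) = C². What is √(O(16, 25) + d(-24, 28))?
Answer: √(576 + √383) ≈ 24.404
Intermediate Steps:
O(M, h) = √(14 + h² - 16*M) (O(M, h) = √(((-17*M + h²) + 14) + M) = √(((h² - 17*M) + 14) + M) = √((14 + h² - 17*M) + M) = √(14 + h² - 16*M))
√(O(16, 25) + d(-24, 28)) = √(√(14 + 25² - 16*16) + (-24)²) = √(√(14 + 625 - 256) + 576) = √(√383 + 576) = √(576 + √383)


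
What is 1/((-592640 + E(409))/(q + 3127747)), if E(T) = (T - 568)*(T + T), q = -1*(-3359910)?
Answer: -6487657/722702 ≈ -8.9769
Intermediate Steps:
q = 3359910
E(T) = 2*T*(-568 + T) (E(T) = (-568 + T)*(2*T) = 2*T*(-568 + T))
1/((-592640 + E(409))/(q + 3127747)) = 1/((-592640 + 2*409*(-568 + 409))/(3359910 + 3127747)) = 1/((-592640 + 2*409*(-159))/6487657) = 1/((-592640 - 130062)*(1/6487657)) = 1/(-722702*1/6487657) = 1/(-722702/6487657) = -6487657/722702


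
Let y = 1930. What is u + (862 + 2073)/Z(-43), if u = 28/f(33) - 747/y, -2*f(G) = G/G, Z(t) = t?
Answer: -10344111/82990 ≈ -124.64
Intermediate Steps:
f(G) = -1/2 (f(G) = -G/(2*G) = -1/2*1 = -1/2)
u = -108827/1930 (u = 28/(-1/2) - 747/1930 = 28*(-2) - 747*1/1930 = -56 - 747/1930 = -108827/1930 ≈ -56.387)
u + (862 + 2073)/Z(-43) = -108827/1930 + (862 + 2073)/(-43) = -108827/1930 + 2935*(-1/43) = -108827/1930 - 2935/43 = -10344111/82990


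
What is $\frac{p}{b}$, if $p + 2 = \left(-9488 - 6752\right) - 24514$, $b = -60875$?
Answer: $\frac{40756}{60875} \approx 0.6695$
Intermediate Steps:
$p = -40756$ ($p = -2 - 40754 = -40756$)
$\frac{p}{b} = - \frac{40756}{-60875} = \left(-40756\right) \left(- \frac{1}{60875}\right) = \frac{40756}{60875}$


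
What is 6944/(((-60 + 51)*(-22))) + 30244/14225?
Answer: 52383356/1408275 ≈ 37.197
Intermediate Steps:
6944/(((-60 + 51)*(-22))) + 30244/14225 = 6944/((-9*(-22))) + 30244*(1/14225) = 6944/198 + 30244/14225 = 6944*(1/198) + 30244/14225 = 3472/99 + 30244/14225 = 52383356/1408275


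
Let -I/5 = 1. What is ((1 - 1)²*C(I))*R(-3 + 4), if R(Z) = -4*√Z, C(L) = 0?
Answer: 0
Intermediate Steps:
I = -5 (I = -5*1 = -5)
((1 - 1)²*C(I))*R(-3 + 4) = ((1 - 1)²*0)*(-4*√(-3 + 4)) = (0²*0)*(-4*√1) = (0*0)*(-4*1) = 0*(-4) = 0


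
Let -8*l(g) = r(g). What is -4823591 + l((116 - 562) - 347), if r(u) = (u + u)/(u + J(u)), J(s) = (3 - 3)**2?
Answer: -19294365/4 ≈ -4.8236e+6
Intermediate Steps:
J(s) = 0 (J(s) = 0**2 = 0)
r(u) = 2 (r(u) = (u + u)/(u + 0) = (2*u)/u = 2)
l(g) = -1/4 (l(g) = -1/8*2 = -1/4)
-4823591 + l((116 - 562) - 347) = -4823591 - 1/4 = -19294365/4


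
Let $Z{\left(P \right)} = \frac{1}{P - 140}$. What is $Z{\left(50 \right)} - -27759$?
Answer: $\frac{2498309}{90} \approx 27759.0$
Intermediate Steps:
$Z{\left(P \right)} = \frac{1}{-140 + P}$
$Z{\left(50 \right)} - -27759 = \frac{1}{-140 + 50} - -27759 = \frac{1}{-90} + 27759 = - \frac{1}{90} + 27759 = \frac{2498309}{90}$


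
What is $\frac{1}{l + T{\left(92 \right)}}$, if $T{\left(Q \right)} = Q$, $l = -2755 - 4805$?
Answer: $- \frac{1}{7468} \approx -0.0001339$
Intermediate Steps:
$l = -7560$
$\frac{1}{l + T{\left(92 \right)}} = \frac{1}{-7560 + 92} = \frac{1}{-7468} = - \frac{1}{7468}$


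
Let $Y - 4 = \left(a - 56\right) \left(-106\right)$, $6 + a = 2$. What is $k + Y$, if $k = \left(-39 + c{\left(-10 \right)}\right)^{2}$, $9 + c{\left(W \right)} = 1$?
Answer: $8573$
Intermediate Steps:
$a = -4$ ($a = -6 + 2 = -4$)
$c{\left(W \right)} = -8$ ($c{\left(W \right)} = -9 + 1 = -8$)
$k = 2209$ ($k = \left(-39 - 8\right)^{2} = \left(-47\right)^{2} = 2209$)
$Y = 6364$ ($Y = 4 + \left(-4 - 56\right) \left(-106\right) = 4 - -6360 = 4 + 6360 = 6364$)
$k + Y = 2209 + 6364 = 8573$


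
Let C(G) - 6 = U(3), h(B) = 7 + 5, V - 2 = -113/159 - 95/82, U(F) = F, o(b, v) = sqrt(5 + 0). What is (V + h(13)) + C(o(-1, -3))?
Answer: 275503/13038 ≈ 21.131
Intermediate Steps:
o(b, v) = sqrt(5)
V = 1705/13038 (V = 2 + (-113/159 - 95/82) = 2 - 24371/13038 = 1705/13038 ≈ 0.13077)
h(B) = 12
C(G) = 9 (C(G) = 6 + 3 = 9)
(V + h(13)) + C(o(-1, -3)) = (1705/13038 + 12) + 9 = 158161/13038 + 9 = 275503/13038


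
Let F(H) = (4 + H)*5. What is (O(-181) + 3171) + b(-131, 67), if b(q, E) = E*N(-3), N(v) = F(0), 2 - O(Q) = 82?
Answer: 4431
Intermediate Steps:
O(Q) = -80 (O(Q) = 2 - 1*82 = 2 - 82 = -80)
F(H) = 20 + 5*H
N(v) = 20 (N(v) = 20 + 5*0 = 20 + 0 = 20)
b(q, E) = 20*E (b(q, E) = E*20 = 20*E)
(O(-181) + 3171) + b(-131, 67) = (-80 + 3171) + 20*67 = 3091 + 1340 = 4431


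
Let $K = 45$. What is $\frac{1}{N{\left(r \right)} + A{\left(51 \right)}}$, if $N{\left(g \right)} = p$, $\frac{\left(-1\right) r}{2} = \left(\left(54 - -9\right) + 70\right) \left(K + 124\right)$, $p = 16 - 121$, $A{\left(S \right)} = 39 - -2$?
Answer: $- \frac{1}{64} \approx -0.015625$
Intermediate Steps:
$A{\left(S \right)} = 41$ ($A{\left(S \right)} = 39 + 2 = 41$)
$p = -105$ ($p = 16 - 121 = -105$)
$r = -44954$ ($r = - 2 \left(\left(54 - -9\right) + 70\right) \left(45 + 124\right) = - 2 \left(\left(54 + 9\right) + 70\right) 169 = - 2 \left(63 + 70\right) 169 = - 2 \cdot 133 \cdot 169 = \left(-2\right) 22477 = -44954$)
$N{\left(g \right)} = -105$
$\frac{1}{N{\left(r \right)} + A{\left(51 \right)}} = \frac{1}{-105 + 41} = \frac{1}{-64} = - \frac{1}{64}$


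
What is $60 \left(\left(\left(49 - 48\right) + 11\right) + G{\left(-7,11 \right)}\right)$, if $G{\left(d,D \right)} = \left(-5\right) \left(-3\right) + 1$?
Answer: $1680$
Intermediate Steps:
$G{\left(d,D \right)} = 16$ ($G{\left(d,D \right)} = 15 + 1 = 16$)
$60 \left(\left(\left(49 - 48\right) + 11\right) + G{\left(-7,11 \right)}\right) = 60 \left(\left(\left(49 - 48\right) + 11\right) + 16\right) = 60 \left(\left(1 + 11\right) + 16\right) = 60 \left(12 + 16\right) = 60 \cdot 28 = 1680$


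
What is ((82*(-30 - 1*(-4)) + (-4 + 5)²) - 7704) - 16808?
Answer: -26643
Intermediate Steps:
((82*(-30 - 1*(-4)) + (-4 + 5)²) - 7704) - 16808 = ((82*(-30 + 4) + 1²) - 7704) - 16808 = ((82*(-26) + 1) - 7704) - 16808 = ((-2132 + 1) - 7704) - 16808 = (-2131 - 7704) - 16808 = -9835 - 16808 = -26643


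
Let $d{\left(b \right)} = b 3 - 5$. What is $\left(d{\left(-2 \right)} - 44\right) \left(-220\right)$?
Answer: $12100$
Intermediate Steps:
$d{\left(b \right)} = -5 + 3 b$ ($d{\left(b \right)} = 3 b - 5 = -5 + 3 b$)
$\left(d{\left(-2 \right)} - 44\right) \left(-220\right) = \left(\left(-5 + 3 \left(-2\right)\right) - 44\right) \left(-220\right) = \left(\left(-5 - 6\right) - 44\right) \left(-220\right) = \left(-11 - 44\right) \left(-220\right) = \left(-55\right) \left(-220\right) = 12100$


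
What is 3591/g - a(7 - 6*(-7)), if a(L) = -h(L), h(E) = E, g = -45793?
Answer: 2240266/45793 ≈ 48.922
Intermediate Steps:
a(L) = -L
3591/g - a(7 - 6*(-7)) = 3591/(-45793) - (-1)*(7 - 6*(-7)) = 3591*(-1/45793) - (-1)*(7 + 42) = -3591/45793 - (-1)*49 = -3591/45793 - 1*(-49) = -3591/45793 + 49 = 2240266/45793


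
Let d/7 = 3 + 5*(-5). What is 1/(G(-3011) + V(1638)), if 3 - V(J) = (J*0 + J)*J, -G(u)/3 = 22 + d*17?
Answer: -1/2675253 ≈ -3.7380e-7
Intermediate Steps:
d = -154 (d = 7*(3 + 5*(-5)) = 7*(3 - 25) = 7*(-22) = -154)
G(u) = 7788 (G(u) = -3*(22 - 154*17) = -3*(22 - 2618) = -3*(-2596) = 7788)
V(J) = 3 - J**2 (V(J) = 3 - (J*0 + J)*J = 3 - (0 + J)*J = 3 - J*J = 3 - J**2)
1/(G(-3011) + V(1638)) = 1/(7788 + (3 - 1*1638**2)) = 1/(7788 + (3 - 1*2683044)) = 1/(7788 + (3 - 2683044)) = 1/(7788 - 2683041) = 1/(-2675253) = -1/2675253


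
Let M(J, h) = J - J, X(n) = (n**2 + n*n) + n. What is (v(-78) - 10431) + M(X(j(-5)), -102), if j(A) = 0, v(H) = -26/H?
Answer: -31292/3 ≈ -10431.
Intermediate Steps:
X(n) = n + 2*n**2 (X(n) = (n**2 + n**2) + n = 2*n**2 + n = n + 2*n**2)
M(J, h) = 0
(v(-78) - 10431) + M(X(j(-5)), -102) = (-26/(-78) - 10431) + 0 = (-26*(-1/78) - 10431) + 0 = (1/3 - 10431) + 0 = -31292/3 + 0 = -31292/3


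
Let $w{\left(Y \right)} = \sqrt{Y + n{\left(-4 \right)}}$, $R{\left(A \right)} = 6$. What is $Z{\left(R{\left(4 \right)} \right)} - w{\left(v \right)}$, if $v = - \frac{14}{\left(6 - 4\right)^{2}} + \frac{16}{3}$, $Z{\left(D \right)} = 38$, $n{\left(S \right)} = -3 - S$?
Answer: $38 - \frac{\sqrt{102}}{6} \approx 36.317$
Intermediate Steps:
$v = \frac{11}{6}$ ($v = - \frac{14}{2^{2}} + 16 \cdot \frac{1}{3} = - \frac{14}{4} + \frac{16}{3} = \left(-14\right) \frac{1}{4} + \frac{16}{3} = - \frac{7}{2} + \frac{16}{3} = \frac{11}{6} \approx 1.8333$)
$w{\left(Y \right)} = \sqrt{1 + Y}$ ($w{\left(Y \right)} = \sqrt{Y - -1} = \sqrt{Y + \left(-3 + 4\right)} = \sqrt{Y + 1} = \sqrt{1 + Y}$)
$Z{\left(R{\left(4 \right)} \right)} - w{\left(v \right)} = 38 - \sqrt{1 + \frac{11}{6}} = 38 - \sqrt{\frac{17}{6}} = 38 - \frac{\sqrt{102}}{6}$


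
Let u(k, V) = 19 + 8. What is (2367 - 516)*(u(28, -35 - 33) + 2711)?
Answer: 5068038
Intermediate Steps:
u(k, V) = 27
(2367 - 516)*(u(28, -35 - 33) + 2711) = (2367 - 516)*(27 + 2711) = 1851*2738 = 5068038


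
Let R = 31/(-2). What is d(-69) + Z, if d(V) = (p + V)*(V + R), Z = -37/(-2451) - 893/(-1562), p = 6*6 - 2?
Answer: 5662461451/1914231 ≈ 2958.1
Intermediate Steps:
p = 34 (p = 36 - 2 = 34)
R = -31/2 (R = 31*(-½) = -31/2 ≈ -15.500)
Z = 2246537/3828462 (Z = -37*(-1/2451) - 893*(-1/1562) = 37/2451 + 893/1562 = 2246537/3828462 ≈ 0.58680)
d(V) = (34 + V)*(-31/2 + V) (d(V) = (34 + V)*(V - 31/2) = (34 + V)*(-31/2 + V))
d(-69) + Z = (-527 + (-69)² + (37/2)*(-69)) + 2246537/3828462 = (-527 + 4761 - 2553/2) + 2246537/3828462 = 5915/2 + 2246537/3828462 = 5662461451/1914231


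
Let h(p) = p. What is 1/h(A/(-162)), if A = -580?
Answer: 81/290 ≈ 0.27931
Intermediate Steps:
1/h(A/(-162)) = 1/(-580/(-162)) = 1/(-580*(-1/162)) = 1/(290/81) = 81/290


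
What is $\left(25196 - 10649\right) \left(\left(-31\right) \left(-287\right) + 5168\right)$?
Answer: $204603555$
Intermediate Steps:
$\left(25196 - 10649\right) \left(\left(-31\right) \left(-287\right) + 5168\right) = 14547 \left(8897 + 5168\right) = 14547 \cdot 14065 = 204603555$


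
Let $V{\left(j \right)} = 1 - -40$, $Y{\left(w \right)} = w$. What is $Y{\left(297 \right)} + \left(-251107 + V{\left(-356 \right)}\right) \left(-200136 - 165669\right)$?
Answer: $91841198427$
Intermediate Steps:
$V{\left(j \right)} = 41$ ($V{\left(j \right)} = 1 + 40 = 41$)
$Y{\left(297 \right)} + \left(-251107 + V{\left(-356 \right)}\right) \left(-200136 - 165669\right) = 297 + \left(-251107 + 41\right) \left(-200136 - 165669\right) = 297 - -91841198130 = 297 + 91841198130 = 91841198427$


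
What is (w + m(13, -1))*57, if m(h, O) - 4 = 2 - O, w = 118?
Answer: 7125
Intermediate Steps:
m(h, O) = 6 - O (m(h, O) = 4 + (2 - O) = 6 - O)
(w + m(13, -1))*57 = (118 + (6 - 1*(-1)))*57 = (118 + (6 + 1))*57 = (118 + 7)*57 = 125*57 = 7125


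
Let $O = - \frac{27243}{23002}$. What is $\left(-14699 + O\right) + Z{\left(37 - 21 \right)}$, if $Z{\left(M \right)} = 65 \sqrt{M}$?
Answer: $- \frac{332153121}{23002} \approx -14440.0$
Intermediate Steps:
$O = - \frac{27243}{23002}$ ($O = \left(-27243\right) \frac{1}{23002} = - \frac{27243}{23002} \approx -1.1844$)
$\left(-14699 + O\right) + Z{\left(37 - 21 \right)} = \left(-14699 - \frac{27243}{23002}\right) + 65 \sqrt{37 - 21} = - \frac{338133641}{23002} + 65 \sqrt{37 - 21} = - \frac{338133641}{23002} + 65 \sqrt{16} = - \frac{338133641}{23002} + 65 \cdot 4 = - \frac{338133641}{23002} + 260 = - \frac{332153121}{23002}$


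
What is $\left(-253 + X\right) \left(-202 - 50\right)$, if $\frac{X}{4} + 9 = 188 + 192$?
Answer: $-310212$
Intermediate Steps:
$X = 1484$ ($X = -36 + 4 \left(188 + 192\right) = -36 + 4 \cdot 380 = -36 + 1520 = 1484$)
$\left(-253 + X\right) \left(-202 - 50\right) = \left(-253 + 1484\right) \left(-202 - 50\right) = 1231 \left(-252\right) = -310212$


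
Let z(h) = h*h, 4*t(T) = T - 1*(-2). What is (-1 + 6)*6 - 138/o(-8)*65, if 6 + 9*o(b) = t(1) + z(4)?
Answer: -321630/43 ≈ -7479.8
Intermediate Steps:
t(T) = ½ + T/4 (t(T) = (T - 1*(-2))/4 = (T + 2)/4 = (2 + T)/4 = ½ + T/4)
z(h) = h²
o(b) = 43/36 (o(b) = -⅔ + ((½ + (¼)*1) + 4²)/9 = -⅔ + ((½ + ¼) + 16)/9 = -⅔ + (¾ + 16)/9 = -⅔ + (⅑)*(67/4) = -⅔ + 67/36 = 43/36)
(-1 + 6)*6 - 138/o(-8)*65 = (-1 + 6)*6 - 138/43/36*65 = 5*6 - 138*36/43*65 = 30 - 4968/43*65 = 30 - 322920/43 = -321630/43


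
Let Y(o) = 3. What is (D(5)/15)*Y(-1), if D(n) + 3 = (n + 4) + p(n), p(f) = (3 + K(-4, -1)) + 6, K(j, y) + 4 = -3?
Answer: 8/5 ≈ 1.6000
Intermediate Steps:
K(j, y) = -7 (K(j, y) = -4 - 3 = -7)
p(f) = 2 (p(f) = (3 - 7) + 6 = -4 + 6 = 2)
D(n) = 3 + n (D(n) = -3 + ((n + 4) + 2) = -3 + ((4 + n) + 2) = -3 + (6 + n) = 3 + n)
(D(5)/15)*Y(-1) = ((3 + 5)/15)*3 = (8*(1/15))*3 = (8/15)*3 = 8/5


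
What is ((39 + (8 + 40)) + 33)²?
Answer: 14400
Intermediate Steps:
((39 + (8 + 40)) + 33)² = ((39 + 48) + 33)² = (87 + 33)² = 120² = 14400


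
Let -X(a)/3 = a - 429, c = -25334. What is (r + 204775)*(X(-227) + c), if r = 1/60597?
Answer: -289942868295416/60597 ≈ -4.7848e+9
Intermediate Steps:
X(a) = 1287 - 3*a (X(a) = -3*(a - 429) = -3*(-429 + a) = 1287 - 3*a)
r = 1/60597 ≈ 1.6502e-5
(r + 204775)*(X(-227) + c) = (1/60597 + 204775)*((1287 - 3*(-227)) - 25334) = 12408750676*((1287 + 681) - 25334)/60597 = 12408750676*(1968 - 25334)/60597 = (12408750676/60597)*(-23366) = -289942868295416/60597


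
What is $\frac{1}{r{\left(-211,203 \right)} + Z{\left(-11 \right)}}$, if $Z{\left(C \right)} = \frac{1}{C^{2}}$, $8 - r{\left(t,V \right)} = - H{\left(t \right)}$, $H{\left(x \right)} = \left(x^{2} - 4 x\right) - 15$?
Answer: $\frac{121}{5488319} \approx 2.2047 \cdot 10^{-5}$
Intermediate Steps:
$H{\left(x \right)} = -15 + x^{2} - 4 x$
$r{\left(t,V \right)} = -7 + t^{2} - 4 t$ ($r{\left(t,V \right)} = 8 - - (-15 + t^{2} - 4 t) = 8 - \left(15 - t^{2} + 4 t\right) = -7 + t^{2} - 4 t$)
$Z{\left(C \right)} = \frac{1}{C^{2}}$
$\frac{1}{r{\left(-211,203 \right)} + Z{\left(-11 \right)}} = \frac{1}{\left(-7 + \left(-211\right)^{2} - -844\right) + \frac{1}{121}} = \frac{1}{\left(-7 + 44521 + 844\right) + \frac{1}{121}} = \frac{1}{45358 + \frac{1}{121}} = \frac{1}{\frac{5488319}{121}} = \frac{121}{5488319}$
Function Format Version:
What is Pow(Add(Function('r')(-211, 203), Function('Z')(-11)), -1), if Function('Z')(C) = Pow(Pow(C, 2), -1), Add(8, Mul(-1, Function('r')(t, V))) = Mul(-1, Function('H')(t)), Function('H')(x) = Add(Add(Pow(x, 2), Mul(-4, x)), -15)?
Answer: Rational(121, 5488319) ≈ 2.2047e-5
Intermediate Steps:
Function('H')(x) = Add(-15, Pow(x, 2), Mul(-4, x))
Function('r')(t, V) = Add(-7, Pow(t, 2), Mul(-4, t)) (Function('r')(t, V) = Add(8, Mul(-1, Mul(-1, Add(-15, Pow(t, 2), Mul(-4, t))))) = Add(8, Mul(-1, Add(15, Mul(-1, Pow(t, 2)), Mul(4, t)))) = Add(8, Add(-15, Pow(t, 2), Mul(-4, t))) = Add(-7, Pow(t, 2), Mul(-4, t)))
Function('Z')(C) = Pow(C, -2)
Pow(Add(Function('r')(-211, 203), Function('Z')(-11)), -1) = Pow(Add(Add(-7, Pow(-211, 2), Mul(-4, -211)), Pow(-11, -2)), -1) = Pow(Add(Add(-7, 44521, 844), Rational(1, 121)), -1) = Pow(Add(45358, Rational(1, 121)), -1) = Pow(Rational(5488319, 121), -1) = Rational(121, 5488319)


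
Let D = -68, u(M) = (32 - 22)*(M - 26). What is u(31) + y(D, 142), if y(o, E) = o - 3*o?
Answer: 186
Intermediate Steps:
u(M) = -260 + 10*M (u(M) = 10*(-26 + M) = -260 + 10*M)
y(o, E) = -2*o
u(31) + y(D, 142) = (-260 + 10*31) - 2*(-68) = (-260 + 310) + 136 = 50 + 136 = 186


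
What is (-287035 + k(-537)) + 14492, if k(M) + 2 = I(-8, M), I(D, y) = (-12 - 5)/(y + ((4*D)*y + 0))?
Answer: -4537056632/16647 ≈ -2.7255e+5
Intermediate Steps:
I(D, y) = -17/(y + 4*D*y) (I(D, y) = -17/(y + (4*D*y + 0)) = -17/(y + 4*D*y))
k(M) = -2 + 17/(31*M) (k(M) = -2 - 17/(M*(1 + 4*(-8))) = -2 - 17/(M*(1 - 32)) = -2 - 17/(M*(-31)) = -2 - 17*(-1/31)/M = -2 + 17/(31*M))
(-287035 + k(-537)) + 14492 = (-287035 + (-2 + (17/31)/(-537))) + 14492 = (-287035 + (-2 + (17/31)*(-1/537))) + 14492 = (-287035 + (-2 - 17/16647)) + 14492 = (-287035 - 33311/16647) + 14492 = -4778304956/16647 + 14492 = -4537056632/16647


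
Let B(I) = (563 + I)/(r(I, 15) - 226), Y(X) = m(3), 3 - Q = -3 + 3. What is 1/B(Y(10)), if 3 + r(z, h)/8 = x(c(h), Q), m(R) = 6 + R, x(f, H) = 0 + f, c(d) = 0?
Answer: -125/286 ≈ -0.43706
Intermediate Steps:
Q = 3 (Q = 3 - (-3 + 3) = 3 - 1*0 = 3 + 0 = 3)
x(f, H) = f
r(z, h) = -24 (r(z, h) = -24 + 8*0 = -24 + 0 = -24)
Y(X) = 9 (Y(X) = 6 + 3 = 9)
B(I) = -563/250 - I/250 (B(I) = (563 + I)/(-24 - 226) = (563 + I)/(-250) = (563 + I)*(-1/250) = -563/250 - I/250)
1/B(Y(10)) = 1/(-563/250 - 1/250*9) = 1/(-563/250 - 9/250) = 1/(-286/125) = -125/286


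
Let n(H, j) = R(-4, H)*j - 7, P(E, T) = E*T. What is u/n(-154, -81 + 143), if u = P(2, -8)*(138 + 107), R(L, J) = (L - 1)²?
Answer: -3920/1543 ≈ -2.5405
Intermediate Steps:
R(L, J) = (-1 + L)²
u = -3920 (u = (2*(-8))*(138 + 107) = -16*245 = -3920)
n(H, j) = -7 + 25*j (n(H, j) = (-1 - 4)²*j - 7 = (-5)²*j - 7 = 25*j - 7 = -7 + 25*j)
u/n(-154, -81 + 143) = -3920/(-7 + 25*(-81 + 143)) = -3920/(-7 + 25*62) = -3920/(-7 + 1550) = -3920/1543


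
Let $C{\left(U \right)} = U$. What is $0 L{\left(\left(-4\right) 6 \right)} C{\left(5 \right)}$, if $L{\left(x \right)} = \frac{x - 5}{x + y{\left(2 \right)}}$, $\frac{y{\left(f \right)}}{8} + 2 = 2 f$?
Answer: $0$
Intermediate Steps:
$y{\left(f \right)} = -16 + 16 f$ ($y{\left(f \right)} = -16 + 8 \cdot 2 f = -16 + 16 f$)
$L{\left(x \right)} = \frac{-5 + x}{16 + x}$ ($L{\left(x \right)} = \frac{x - 5}{x + \left(-16 + 16 \cdot 2\right)} = \frac{-5 + x}{x + \left(-16 + 32\right)} = \frac{-5 + x}{x + 16} = \frac{-5 + x}{16 + x}$)
$0 L{\left(\left(-4\right) 6 \right)} C{\left(5 \right)} = 0 \frac{-5 - 24}{16 - 24} \cdot 5 = 0 \frac{1}{-8} \left(-29\right) 5 = 0 \left(- \frac{1}{8}\right) \left(-29\right) 5 = 0 \cdot \frac{29}{8} \cdot 5 = 0 \cdot \frac{145}{8} = 0$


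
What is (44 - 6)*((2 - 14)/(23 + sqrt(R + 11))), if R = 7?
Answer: -10488/511 + 1368*sqrt(2)/511 ≈ -16.738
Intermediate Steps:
(44 - 6)*((2 - 14)/(23 + sqrt(R + 11))) = (44 - 6)*((2 - 14)/(23 + sqrt(7 + 11))) = 38*(-12/(23 + sqrt(18))) = 38*(-12/(23 + 3*sqrt(2))) = -456/(23 + 3*sqrt(2))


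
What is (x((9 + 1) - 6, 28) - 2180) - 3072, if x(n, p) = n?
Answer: -5248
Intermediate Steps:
(x((9 + 1) - 6, 28) - 2180) - 3072 = (((9 + 1) - 6) - 2180) - 3072 = ((10 - 6) - 2180) - 3072 = (4 - 2180) - 3072 = -2176 - 3072 = -5248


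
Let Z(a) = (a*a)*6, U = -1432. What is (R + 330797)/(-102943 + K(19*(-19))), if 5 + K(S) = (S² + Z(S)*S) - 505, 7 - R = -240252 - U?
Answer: -284812/141124209 ≈ -0.0020182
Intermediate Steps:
R = 238827 (R = 7 - (-240252 - 1*(-1432)) = 7 - (-240252 + 1432) = 7 - 1*(-238820) = 7 + 238820 = 238827)
Z(a) = 6*a² (Z(a) = a²*6 = 6*a²)
K(S) = -510 + S² + 6*S³ (K(S) = -5 + ((S² + (6*S²)*S) - 505) = -5 + ((S² + 6*S³) - 505) = -5 + (-505 + S² + 6*S³) = -510 + S² + 6*S³)
(R + 330797)/(-102943 + K(19*(-19))) = (238827 + 330797)/(-102943 + (-510 + (19*(-19))² + 6*(19*(-19))³)) = 569624/(-102943 + (-510 + (-361)² + 6*(-361)³)) = 569624/(-102943 + (-510 + 130321 + 6*(-47045881))) = 569624/(-102943 + (-510 + 130321 - 282275286)) = 569624/(-102943 - 282145475) = 569624/(-282248418) = 569624*(-1/282248418) = -284812/141124209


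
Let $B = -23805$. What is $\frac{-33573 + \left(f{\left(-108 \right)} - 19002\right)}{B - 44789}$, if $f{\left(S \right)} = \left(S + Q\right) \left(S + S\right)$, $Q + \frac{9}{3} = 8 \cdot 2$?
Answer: $\frac{32055}{68594} \approx 0.46731$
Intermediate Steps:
$Q = 13$ ($Q = -3 + 8 \cdot 2 = -3 + 16 = 13$)
$f{\left(S \right)} = 2 S \left(13 + S\right)$ ($f{\left(S \right)} = \left(S + 13\right) \left(S + S\right) = \left(13 + S\right) 2 S = 2 S \left(13 + S\right)$)
$\frac{-33573 + \left(f{\left(-108 \right)} - 19002\right)}{B - 44789} = \frac{-33573 - \left(19002 + 216 \left(13 - 108\right)\right)}{-23805 - 44789} = \frac{-33573 - \left(19002 + 216 \left(-95\right)\right)}{-23805 - 44789} = \frac{-33573 + \left(20520 - 19002\right)}{-68594} = \left(-33573 + 1518\right) \left(- \frac{1}{68594}\right) = \left(-32055\right) \left(- \frac{1}{68594}\right) = \frac{32055}{68594}$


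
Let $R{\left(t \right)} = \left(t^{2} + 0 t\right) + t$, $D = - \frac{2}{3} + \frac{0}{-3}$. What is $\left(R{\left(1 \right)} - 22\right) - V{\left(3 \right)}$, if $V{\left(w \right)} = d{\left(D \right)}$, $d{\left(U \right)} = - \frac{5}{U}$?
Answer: $- \frac{55}{2} \approx -27.5$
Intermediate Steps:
$D = - \frac{2}{3}$ ($D = \left(-2\right) \frac{1}{3} + 0 \left(- \frac{1}{3}\right) = - \frac{2}{3} + 0 = - \frac{2}{3} \approx -0.66667$)
$R{\left(t \right)} = t + t^{2}$ ($R{\left(t \right)} = \left(t^{2} + 0\right) + t = t^{2} + t = t + t^{2}$)
$V{\left(w \right)} = \frac{15}{2}$ ($V{\left(w \right)} = - \frac{5}{- \frac{2}{3}} = \left(-5\right) \left(- \frac{3}{2}\right) = \frac{15}{2}$)
$\left(R{\left(1 \right)} - 22\right) - V{\left(3 \right)} = \left(1 \left(1 + 1\right) - 22\right) - \frac{15}{2} = \left(1 \cdot 2 - 22\right) - \frac{15}{2} = \left(2 - 22\right) - \frac{15}{2} = -20 - \frac{15}{2} = - \frac{55}{2}$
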